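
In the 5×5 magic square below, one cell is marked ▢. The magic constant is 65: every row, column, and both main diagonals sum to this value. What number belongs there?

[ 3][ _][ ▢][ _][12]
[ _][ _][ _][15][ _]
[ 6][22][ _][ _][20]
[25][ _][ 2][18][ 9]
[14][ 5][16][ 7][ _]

10

From row 4, 65 − (25 + 2 + 18 + 9) gives (4,2) = 11.
Row 5: 14 + 5 + 16 + 7 + ? = 65, so (5,5) = 23.
Column 1 needs 65; the known cells sum to 48, so (2,1) = 17.
Column 5: 12 + 20 + 9 + 23 + ? = 65, so (2,5) = 1.
Anti-diagonal must total 65; the given cells sum to 52, so (3,3) = 13.
From row 3, 65 − (6 + 22 + 13 + 20) gives (3,4) = 4.
The remaining cell in column 4 is (1,4) = 65 − 44 = 21.
Main diagonal needs 65; the known cells sum to 57, so (2,2) = 8.
Row 2 needs 65; the known cells sum to 41, so (2,3) = 24.
Using column 2: 8 + 22 + 11 + 5 + ? → (1,2) = 65 − 46 = 19.
The remaining cell in column 3 is (1,3) = 65 − 55 = 10.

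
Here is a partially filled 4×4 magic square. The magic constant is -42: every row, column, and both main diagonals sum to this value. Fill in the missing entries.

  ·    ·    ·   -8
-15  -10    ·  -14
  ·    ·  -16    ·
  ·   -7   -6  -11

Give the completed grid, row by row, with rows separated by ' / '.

From row 2, -42 − (-15 + (-10) + (-14)) gives (2,3) = -3.
Using row 4: -7 + (-6) + (-11) + ? → (4,1) = -42 − (-24) = -18.
Using column 3: -3 + (-16) + (-6) + ? → (1,3) = -42 − (-25) = -17.
Using column 4: -8 + (-14) + (-11) + ? → (3,4) = -42 − (-33) = -9.
The remaining cell in main diagonal is (1,1) = -42 − (-37) = -5.
The remaining cell in anti-diagonal is (3,2) = -42 − (-29) = -13.
Row 1 needs -42; the known cells sum to -30, so (1,2) = -12.
Using row 3: -13 + (-16) + (-9) + ? → (3,1) = -42 − (-38) = -4.

-5 -12 -17 -8 / -15 -10 -3 -14 / -4 -13 -16 -9 / -18 -7 -6 -11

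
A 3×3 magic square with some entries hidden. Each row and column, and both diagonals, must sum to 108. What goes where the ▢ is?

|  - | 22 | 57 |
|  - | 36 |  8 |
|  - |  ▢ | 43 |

50

The remaining cell in row 1 is (1,1) = 108 − 79 = 29.
Using row 2: 36 + 8 + ? → (2,1) = 108 − 44 = 64.
The remaining cell in column 1 is (3,1) = 108 − 93 = 15.
From column 2, 108 − (22 + 36) gives (3,2) = 50.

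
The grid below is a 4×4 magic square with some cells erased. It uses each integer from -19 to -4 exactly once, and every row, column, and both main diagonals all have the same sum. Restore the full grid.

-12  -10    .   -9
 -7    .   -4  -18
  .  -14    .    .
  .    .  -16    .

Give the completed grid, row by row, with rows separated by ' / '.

-12 -10 -15 -9 / -7 -17 -4 -18 / -8 -14 -11 -13 / -19 -5 -16 -6

The entries are -19 through -4, which sum to -184, so each line sums to -184/4 = -46.
Row 1 must total -46; the given cells sum to -31, so (1,3) = -15.
Using row 2: -7 + (-4) + (-18) + ? → (2,2) = -46 − (-29) = -17.
Column 2 must total -46; the given cells sum to -41, so (4,2) = -5.
Column 3 must total -46; the given cells sum to -35, so (3,3) = -11.
The remaining cell in main diagonal is (4,4) = -46 − (-40) = -6.
Using anti-diagonal: -9 + (-4) + (-14) + ? → (4,1) = -46 − (-27) = -19.
Column 1 must total -46; the given cells sum to -38, so (3,1) = -8.
Using column 4: -9 + (-18) + (-6) + ? → (3,4) = -46 − (-33) = -13.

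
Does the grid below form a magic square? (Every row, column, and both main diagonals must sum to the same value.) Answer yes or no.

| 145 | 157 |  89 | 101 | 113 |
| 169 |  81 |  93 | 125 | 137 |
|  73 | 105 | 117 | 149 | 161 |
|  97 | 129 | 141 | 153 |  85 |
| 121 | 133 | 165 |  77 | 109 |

Yes

Row 1: 145 + 157 + 89 + 101 + 113 = 605.
Row 2: 169 + 81 + 93 + 125 + 137 = 605.
Row 3: 73 + 105 + 117 + 149 + 161 = 605.
Row 4: 97 + 129 + 141 + 153 + 85 = 605.
Row 5: 121 + 133 + 165 + 77 + 109 = 605.
Column 1: 145 + 169 + 73 + 97 + 121 = 605.
Column 2: 157 + 81 + 105 + 129 + 133 = 605.
Column 3: 89 + 93 + 117 + 141 + 165 = 605.
Column 4: 101 + 125 + 149 + 153 + 77 = 605.
Column 5: 113 + 137 + 161 + 85 + 109 = 605.
Main diagonal: 145 + 81 + 117 + 153 + 109 = 605.
Anti-diagonal: 113 + 125 + 117 + 129 + 121 = 605.
All lines sum to 605.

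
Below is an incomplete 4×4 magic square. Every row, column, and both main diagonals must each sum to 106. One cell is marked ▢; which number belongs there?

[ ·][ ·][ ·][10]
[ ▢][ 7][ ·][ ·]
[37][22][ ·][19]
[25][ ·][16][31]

4

From row 3, 106 − (37 + 22 + 19) gives (3,3) = 28.
Using row 4: 25 + 16 + 31 + ? → (4,2) = 106 − 72 = 34.
From column 2, 106 − (7 + 22 + 34) gives (1,2) = 43.
Column 4: 10 + 19 + 31 + ? = 106, so (2,4) = 46.
The remaining cell in main diagonal is (1,1) = 106 − 66 = 40.
Anti-diagonal: 10 + 22 + 25 + ? = 106, so (2,3) = 49.
Row 1 needs 106; the known cells sum to 93, so (1,3) = 13.
Row 2 needs 106; the known cells sum to 102, so (2,1) = 4.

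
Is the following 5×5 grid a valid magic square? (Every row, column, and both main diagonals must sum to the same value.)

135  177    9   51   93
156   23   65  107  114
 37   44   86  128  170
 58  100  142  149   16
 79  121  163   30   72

Yes

Row 1: 135 + 177 + 9 + 51 + 93 = 465.
Row 2: 156 + 23 + 65 + 107 + 114 = 465.
Row 3: 37 + 44 + 86 + 128 + 170 = 465.
Row 4: 58 + 100 + 142 + 149 + 16 = 465.
Row 5: 79 + 121 + 163 + 30 + 72 = 465.
Column 1: 135 + 156 + 37 + 58 + 79 = 465.
Column 2: 177 + 23 + 44 + 100 + 121 = 465.
Column 3: 9 + 65 + 86 + 142 + 163 = 465.
Column 4: 51 + 107 + 128 + 149 + 30 = 465.
Column 5: 93 + 114 + 170 + 16 + 72 = 465.
Main diagonal: 135 + 23 + 86 + 149 + 72 = 465.
Anti-diagonal: 93 + 107 + 86 + 100 + 79 = 465.
All lines sum to 465.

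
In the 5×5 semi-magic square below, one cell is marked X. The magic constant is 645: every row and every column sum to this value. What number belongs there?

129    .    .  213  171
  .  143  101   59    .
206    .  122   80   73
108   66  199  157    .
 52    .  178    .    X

Row 3 must total 645; the given cells sum to 481, so (3,2) = 164.
From row 4, 645 − (108 + 66 + 199 + 157) gives (4,5) = 115.
Using column 1: 129 + 206 + 108 + 52 + ? → (2,1) = 645 − 495 = 150.
Column 3 must total 645; the given cells sum to 600, so (1,3) = 45.
The remaining cell in column 4 is (5,4) = 645 − 509 = 136.
From row 1, 645 − (129 + 45 + 213 + 171) gives (1,2) = 87.
Using row 2: 150 + 143 + 101 + 59 + ? → (2,5) = 645 − 453 = 192.
Using column 2: 87 + 143 + 164 + 66 + ? → (5,2) = 645 − 460 = 185.
Column 5 needs 645; the known cells sum to 551, so (5,5) = 94.

94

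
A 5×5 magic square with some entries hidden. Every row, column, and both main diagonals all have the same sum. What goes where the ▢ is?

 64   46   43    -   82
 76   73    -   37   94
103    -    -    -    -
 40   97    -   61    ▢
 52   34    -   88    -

Column 1 is complete and sums to 335; that is the magic constant.
Using row 1: 64 + 46 + 43 + 82 + ? → (1,4) = 335 − 235 = 100.
The remaining cell in row 2 is (2,3) = 335 − 280 = 55.
Using column 2: 46 + 73 + 97 + 34 + ? → (3,2) = 335 − 250 = 85.
Column 4: 100 + 37 + 61 + 88 + ? = 335, so (3,4) = 49.
From anti-diagonal, 335 − (82 + 37 + 97 + 52) gives (3,3) = 67.
Using row 3: 103 + 85 + 67 + 49 + ? → (3,5) = 335 − 304 = 31.
Main diagonal: 64 + 73 + 67 + 61 + ? = 335, so (5,5) = 70.
Using row 5: 52 + 34 + 88 + 70 + ? → (5,3) = 335 − 244 = 91.
Using column 3: 43 + 55 + 67 + 91 + ? → (4,3) = 335 − 256 = 79.
Column 5 needs 335; the known cells sum to 277, so (4,5) = 58.

58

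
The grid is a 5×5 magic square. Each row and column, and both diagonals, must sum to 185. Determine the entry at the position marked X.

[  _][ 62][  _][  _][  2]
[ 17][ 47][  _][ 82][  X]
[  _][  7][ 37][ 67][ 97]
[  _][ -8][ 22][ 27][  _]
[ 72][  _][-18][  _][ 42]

Row 3 needs 185; the known cells sum to 208, so (3,1) = -23.
From column 2, 185 − (62 + 47 + 7 + (-8)) gives (5,2) = 77.
The remaining cell in main diagonal is (1,1) = 185 − 153 = 32.
Using row 5: 72 + 77 + (-18) + 42 + ? → (5,4) = 185 − 173 = 12.
The remaining cell in column 1 is (4,1) = 185 − 98 = 87.
The remaining cell in column 4 is (1,4) = 185 − 188 = -3.
From row 1, 185 − (32 + 62 + (-3) + 2) gives (1,3) = 92.
Using row 4: 87 + (-8) + 22 + 27 + ? → (4,5) = 185 − 128 = 57.
Column 3 must total 185; the given cells sum to 133, so (2,3) = 52.
Column 5: 2 + 97 + 57 + 42 + ? = 185, so (2,5) = -13.

-13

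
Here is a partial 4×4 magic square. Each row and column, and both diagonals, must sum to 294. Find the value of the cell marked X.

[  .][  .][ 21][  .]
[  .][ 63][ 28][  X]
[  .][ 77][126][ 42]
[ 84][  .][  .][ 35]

112

The remaining cell in row 3 is (3,1) = 294 − 245 = 49.
Column 3 must total 294; the given cells sum to 175, so (4,3) = 119.
Main diagonal needs 294; the known cells sum to 224, so (1,1) = 70.
Anti-diagonal: 28 + 77 + 84 + ? = 294, so (1,4) = 105.
Row 1 must total 294; the given cells sum to 196, so (1,2) = 98.
The remaining cell in row 4 is (4,2) = 294 − 238 = 56.
Column 1: 70 + 49 + 84 + ? = 294, so (2,1) = 91.
Column 4 must total 294; the given cells sum to 182, so (2,4) = 112.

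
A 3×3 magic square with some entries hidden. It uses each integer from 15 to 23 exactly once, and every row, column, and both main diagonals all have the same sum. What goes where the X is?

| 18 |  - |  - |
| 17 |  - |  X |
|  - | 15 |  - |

The entries are 15 through 23, which sum to 171, so each line sums to 171/3 = 57.
Column 1 must total 57; the given cells sum to 35, so (3,1) = 22.
The remaining cell in row 3 is (3,3) = 57 − 37 = 20.
Main diagonal needs 57; the known cells sum to 38, so (2,2) = 19.
The remaining cell in anti-diagonal is (1,3) = 57 − 41 = 16.
From row 1, 57 − (18 + 16) gives (1,2) = 23.
Row 2 needs 57; the known cells sum to 36, so (2,3) = 21.

21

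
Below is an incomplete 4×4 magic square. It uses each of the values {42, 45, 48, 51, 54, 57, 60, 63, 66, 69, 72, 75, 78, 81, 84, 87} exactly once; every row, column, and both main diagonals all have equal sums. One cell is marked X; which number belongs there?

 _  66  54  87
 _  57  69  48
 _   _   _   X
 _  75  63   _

45

The 16 entries sum to 1032, so each line sums to 1032/4 = 258.
Row 1 must total 258; the given cells sum to 207, so (1,1) = 51.
The remaining cell in row 2 is (2,1) = 258 − 174 = 84.
Column 2 must total 258; the given cells sum to 198, so (3,2) = 60.
Using column 3: 54 + 69 + 63 + ? → (3,3) = 258 − 186 = 72.
Main diagonal: 51 + 57 + 72 + ? = 258, so (4,4) = 78.
From anti-diagonal, 258 − (87 + 69 + 60) gives (4,1) = 42.
Column 1 needs 258; the known cells sum to 177, so (3,1) = 81.
Column 4: 87 + 48 + 78 + ? = 258, so (3,4) = 45.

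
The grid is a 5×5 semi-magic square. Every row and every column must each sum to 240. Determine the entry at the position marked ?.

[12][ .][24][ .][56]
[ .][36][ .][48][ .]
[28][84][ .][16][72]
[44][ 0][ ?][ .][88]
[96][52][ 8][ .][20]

76

Using row 3: 28 + 84 + 16 + 72 + ? → (3,3) = 240 − 200 = 40.
Row 5: 96 + 52 + 8 + 20 + ? = 240, so (5,4) = 64.
Using column 1: 12 + 28 + 44 + 96 + ? → (2,1) = 240 − 180 = 60.
From column 2, 240 − (36 + 84 + 0 + 52) gives (1,2) = 68.
Column 5 needs 240; the known cells sum to 236, so (2,5) = 4.
Row 1 must total 240; the given cells sum to 160, so (1,4) = 80.
Row 2: 60 + 36 + 48 + 4 + ? = 240, so (2,3) = 92.
The remaining cell in column 3 is (4,3) = 240 − 164 = 76.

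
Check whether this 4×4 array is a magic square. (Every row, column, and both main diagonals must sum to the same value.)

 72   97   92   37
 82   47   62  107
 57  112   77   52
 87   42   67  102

Yes

Row 1: 72 + 97 + 92 + 37 = 298.
Row 2: 82 + 47 + 62 + 107 = 298.
Row 3: 57 + 112 + 77 + 52 = 298.
Row 4: 87 + 42 + 67 + 102 = 298.
Column 1: 72 + 82 + 57 + 87 = 298.
Column 2: 97 + 47 + 112 + 42 = 298.
Column 3: 92 + 62 + 77 + 67 = 298.
Column 4: 37 + 107 + 52 + 102 = 298.
Main diagonal: 72 + 47 + 77 + 102 = 298.
Anti-diagonal: 37 + 62 + 112 + 87 = 298.
All lines sum to 298.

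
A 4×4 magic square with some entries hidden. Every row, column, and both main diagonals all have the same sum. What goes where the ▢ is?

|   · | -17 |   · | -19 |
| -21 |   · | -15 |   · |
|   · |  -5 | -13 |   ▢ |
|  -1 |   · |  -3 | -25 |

1

Anti-diagonal is complete and sums to -40; that is the magic constant.
Row 4: -1 + (-3) + (-25) + ? = -40, so (4,2) = -11.
Column 2 needs -40; the known cells sum to -33, so (2,2) = -7.
Column 3: -15 + (-13) + (-3) + ? = -40, so (1,3) = -9.
The remaining cell in main diagonal is (1,1) = -40 − (-45) = 5.
Row 2: -21 + (-7) + (-15) + ? = -40, so (2,4) = 3.
Column 1 needs -40; the known cells sum to -17, so (3,1) = -23.
Column 4 must total -40; the given cells sum to -41, so (3,4) = 1.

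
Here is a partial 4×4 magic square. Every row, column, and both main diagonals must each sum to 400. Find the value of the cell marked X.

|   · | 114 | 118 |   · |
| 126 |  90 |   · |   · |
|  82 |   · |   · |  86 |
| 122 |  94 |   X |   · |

From column 1, 400 − (126 + 82 + 122) gives (1,1) = 70.
Column 2: 114 + 90 + 94 + ? = 400, so (3,2) = 102.
Row 1 needs 400; the known cells sum to 302, so (1,4) = 98.
Row 3: 82 + 102 + 86 + ? = 400, so (3,3) = 130.
Main diagonal: 70 + 90 + 130 + ? = 400, so (4,4) = 110.
From anti-diagonal, 400 − (98 + 102 + 122) gives (2,3) = 78.
Row 2 must total 400; the given cells sum to 294, so (2,4) = 106.
From row 4, 400 − (122 + 94 + 110) gives (4,3) = 74.

74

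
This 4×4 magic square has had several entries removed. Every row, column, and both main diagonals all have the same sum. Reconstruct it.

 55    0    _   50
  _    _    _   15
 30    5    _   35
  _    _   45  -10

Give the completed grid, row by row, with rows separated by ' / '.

55 0 -15 50 / 10 25 40 15 / 30 5 20 35 / -5 60 45 -10

Column 4 is already complete: 50 + 15 + 35 + -10 = 90, so that is the magic constant.
From row 1, 90 − (55 + 0 + 50) gives (1,3) = -15.
Row 3 needs 90; the known cells sum to 70, so (3,3) = 20.
Using column 3: -15 + 20 + 45 + ? → (2,3) = 90 − 50 = 40.
Main diagonal: 55 + 20 + (-10) + ? = 90, so (2,2) = 25.
The remaining cell in anti-diagonal is (4,1) = 90 − 95 = -5.
From row 2, 90 − (25 + 40 + 15) gives (2,1) = 10.
Row 4: -5 + 45 + (-10) + ? = 90, so (4,2) = 60.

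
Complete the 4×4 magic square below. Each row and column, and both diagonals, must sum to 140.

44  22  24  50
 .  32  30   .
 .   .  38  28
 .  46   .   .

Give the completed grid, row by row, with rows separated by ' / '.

44 22 24 50 / 42 32 30 36 / 34 40 38 28 / 20 46 48 26

Using column 2: 22 + 32 + 46 + ? → (3,2) = 140 − 100 = 40.
Column 3 needs 140; the known cells sum to 92, so (4,3) = 48.
The remaining cell in main diagonal is (4,4) = 140 − 114 = 26.
From anti-diagonal, 140 − (50 + 30 + 40) gives (4,1) = 20.
The remaining cell in row 3 is (3,1) = 140 − 106 = 34.
Using column 1: 44 + 34 + 20 + ? → (2,1) = 140 − 98 = 42.
Column 4 must total 140; the given cells sum to 104, so (2,4) = 36.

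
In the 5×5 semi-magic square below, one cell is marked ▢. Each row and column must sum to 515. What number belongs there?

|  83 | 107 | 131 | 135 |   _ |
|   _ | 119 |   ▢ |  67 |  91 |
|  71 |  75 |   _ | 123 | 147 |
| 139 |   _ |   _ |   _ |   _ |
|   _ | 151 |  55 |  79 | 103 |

Row 1 must total 515; the given cells sum to 456, so (1,5) = 59.
Using row 3: 71 + 75 + 123 + 147 + ? → (3,3) = 515 − 416 = 99.
Using row 5: 151 + 55 + 79 + 103 + ? → (5,1) = 515 − 388 = 127.
The remaining cell in column 1 is (2,1) = 515 − 420 = 95.
From column 2, 515 − (107 + 119 + 75 + 151) gives (4,2) = 63.
The remaining cell in column 4 is (4,4) = 515 − 404 = 111.
Using column 5: 59 + 91 + 147 + 103 + ? → (4,5) = 515 − 400 = 115.
The remaining cell in row 2 is (2,3) = 515 − 372 = 143.

143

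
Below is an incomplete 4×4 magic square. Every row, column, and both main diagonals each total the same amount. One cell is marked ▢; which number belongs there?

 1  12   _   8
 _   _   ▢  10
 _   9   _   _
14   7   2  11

3

Row 4 is complete and sums to 34; that is the magic constant.
Row 1 needs 34; the known cells sum to 21, so (1,3) = 13.
From column 2, 34 − (12 + 9 + 7) gives (2,2) = 6.
Column 4 needs 34; the known cells sum to 29, so (3,4) = 5.
Main diagonal must total 34; the given cells sum to 18, so (3,3) = 16.
Using anti-diagonal: 8 + 9 + 14 + ? → (2,3) = 34 − 31 = 3.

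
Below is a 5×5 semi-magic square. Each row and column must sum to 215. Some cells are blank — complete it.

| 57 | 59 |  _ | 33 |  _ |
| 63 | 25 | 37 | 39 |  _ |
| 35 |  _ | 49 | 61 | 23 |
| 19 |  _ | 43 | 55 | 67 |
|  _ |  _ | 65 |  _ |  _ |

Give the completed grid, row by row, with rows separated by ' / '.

57 59 21 33 45 / 63 25 37 39 51 / 35 47 49 61 23 / 19 31 43 55 67 / 41 53 65 27 29

Row 2 must total 215; the given cells sum to 164, so (2,5) = 51.
From row 3, 215 − (35 + 49 + 61 + 23) gives (3,2) = 47.
From row 4, 215 − (19 + 43 + 55 + 67) gives (4,2) = 31.
Column 1 must total 215; the given cells sum to 174, so (5,1) = 41.
Column 2 needs 215; the known cells sum to 162, so (5,2) = 53.
Column 3 must total 215; the given cells sum to 194, so (1,3) = 21.
Using column 4: 33 + 39 + 61 + 55 + ? → (5,4) = 215 − 188 = 27.
From row 1, 215 − (57 + 59 + 21 + 33) gives (1,5) = 45.
The remaining cell in row 5 is (5,5) = 215 − 186 = 29.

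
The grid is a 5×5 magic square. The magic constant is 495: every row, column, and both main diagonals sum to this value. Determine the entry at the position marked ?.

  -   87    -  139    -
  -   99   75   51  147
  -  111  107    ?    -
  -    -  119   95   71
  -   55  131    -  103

83

Using row 2: 99 + 75 + 51 + 147 + ? → (2,1) = 495 − 372 = 123.
Column 2: 87 + 99 + 111 + 55 + ? = 495, so (4,2) = 143.
Column 3: 75 + 107 + 119 + 131 + ? = 495, so (1,3) = 63.
The remaining cell in main diagonal is (1,1) = 495 − 404 = 91.
Row 1 needs 495; the known cells sum to 380, so (1,5) = 115.
Row 4: 143 + 119 + 95 + 71 + ? = 495, so (4,1) = 67.
From column 5, 495 − (115 + 147 + 71 + 103) gives (3,5) = 59.
Anti-diagonal: 115 + 51 + 107 + 143 + ? = 495, so (5,1) = 79.
From row 5, 495 − (79 + 55 + 131 + 103) gives (5,4) = 127.
From column 1, 495 − (91 + 123 + 67 + 79) gives (3,1) = 135.
Using column 4: 139 + 51 + 95 + 127 + ? → (3,4) = 495 − 412 = 83.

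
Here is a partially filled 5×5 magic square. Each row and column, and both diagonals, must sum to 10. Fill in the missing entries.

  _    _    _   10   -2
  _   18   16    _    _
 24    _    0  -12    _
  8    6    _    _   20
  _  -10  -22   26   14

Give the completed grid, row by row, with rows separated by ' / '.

-4 -16 22 10 -2 / -20 18 16 4 -8 / 24 12 0 -12 -14 / 8 6 -6 -18 20 / 2 -10 -22 26 14

Row 5 must total 10; the given cells sum to 8, so (5,1) = 2.
Anti-diagonal: -2 + 0 + 6 + 2 + ? = 10, so (2,4) = 4.
The remaining cell in column 4 is (4,4) = 10 − 28 = -18.
Main diagonal needs 10; the known cells sum to 14, so (1,1) = -4.
From row 4, 10 − (8 + 6 + (-18) + 20) gives (4,3) = -6.
Using column 1: -4 + 24 + 8 + 2 + ? → (2,1) = 10 − 30 = -20.
Column 3: 16 + 0 + (-6) + (-22) + ? = 10, so (1,3) = 22.
The remaining cell in row 1 is (1,2) = 10 − 26 = -16.
Row 2 must total 10; the given cells sum to 18, so (2,5) = -8.
Column 2 needs 10; the known cells sum to -2, so (3,2) = 12.
Column 5 must total 10; the given cells sum to 24, so (3,5) = -14.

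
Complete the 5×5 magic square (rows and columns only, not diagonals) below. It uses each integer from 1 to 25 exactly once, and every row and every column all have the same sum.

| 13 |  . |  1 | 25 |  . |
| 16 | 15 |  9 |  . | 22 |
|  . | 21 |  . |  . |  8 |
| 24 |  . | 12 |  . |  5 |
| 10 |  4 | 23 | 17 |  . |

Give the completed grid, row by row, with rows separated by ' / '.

The entries are 1 through 25, which sum to 325, so each line sums to 325/5 = 65.
The remaining cell in row 2 is (2,4) = 65 − 62 = 3.
Row 5 needs 65; the known cells sum to 54, so (5,5) = 11.
The remaining cell in column 1 is (3,1) = 65 − 63 = 2.
The remaining cell in column 3 is (3,3) = 65 − 45 = 20.
Column 5 needs 65; the known cells sum to 46, so (1,5) = 19.
Row 1 must total 65; the given cells sum to 58, so (1,2) = 7.
Using row 3: 2 + 21 + 20 + 8 + ? → (3,4) = 65 − 51 = 14.
Column 2 must total 65; the given cells sum to 47, so (4,2) = 18.
Column 4 must total 65; the given cells sum to 59, so (4,4) = 6.

13 7 1 25 19 / 16 15 9 3 22 / 2 21 20 14 8 / 24 18 12 6 5 / 10 4 23 17 11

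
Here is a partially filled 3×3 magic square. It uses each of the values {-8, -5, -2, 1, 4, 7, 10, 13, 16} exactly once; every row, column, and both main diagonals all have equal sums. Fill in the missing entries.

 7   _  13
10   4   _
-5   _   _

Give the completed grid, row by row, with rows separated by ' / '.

7 -8 13 / 10 4 -2 / -5 16 1

The 9 entries sum to 36, so each line sums to 36/3 = 12.
Row 1: 7 + 13 + ? = 12, so (1,2) = -8.
Row 2 must total 12; the given cells sum to 14, so (2,3) = -2.
Column 2: -8 + 4 + ? = 12, so (3,2) = 16.
From column 3, 12 − (13 + (-2)) gives (3,3) = 1.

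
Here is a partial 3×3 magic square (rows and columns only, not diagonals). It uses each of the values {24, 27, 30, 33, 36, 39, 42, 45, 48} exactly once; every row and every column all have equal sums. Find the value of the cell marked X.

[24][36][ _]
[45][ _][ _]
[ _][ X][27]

The 9 entries sum to 324, so each line sums to 324/3 = 108.
Using row 1: 24 + 36 + ? → (1,3) = 108 − 60 = 48.
Column 1: 24 + 45 + ? = 108, so (3,1) = 39.
The remaining cell in column 3 is (2,3) = 108 − 75 = 33.
Using row 2: 45 + 33 + ? → (2,2) = 108 − 78 = 30.
Row 3 must total 108; the given cells sum to 66, so (3,2) = 42.

42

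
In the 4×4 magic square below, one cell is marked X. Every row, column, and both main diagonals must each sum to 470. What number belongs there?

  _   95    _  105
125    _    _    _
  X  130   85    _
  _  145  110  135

115

Row 4 needs 470; the known cells sum to 390, so (4,1) = 80.
Column 2 must total 470; the given cells sum to 370, so (2,2) = 100.
Main diagonal: 100 + 85 + 135 + ? = 470, so (1,1) = 150.
Anti-diagonal: 105 + 130 + 80 + ? = 470, so (2,3) = 155.
From row 1, 470 − (150 + 95 + 105) gives (1,3) = 120.
Row 2 needs 470; the known cells sum to 380, so (2,4) = 90.
Column 1: 150 + 125 + 80 + ? = 470, so (3,1) = 115.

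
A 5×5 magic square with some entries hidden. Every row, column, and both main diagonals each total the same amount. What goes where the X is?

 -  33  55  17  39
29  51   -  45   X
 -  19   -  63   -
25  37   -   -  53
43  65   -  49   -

Column 2 is complete and sums to 205; that is the magic constant.
Row 1: 33 + 55 + 17 + 39 + ? = 205, so (1,1) = 61.
Column 1 must total 205; the given cells sum to 158, so (3,1) = 47.
Column 4 needs 205; the known cells sum to 174, so (4,4) = 31.
From anti-diagonal, 205 − (39 + 45 + 37 + 43) gives (3,3) = 41.
Row 3 must total 205; the given cells sum to 170, so (3,5) = 35.
Row 4: 25 + 37 + 31 + 53 + ? = 205, so (4,3) = 59.
Main diagonal needs 205; the known cells sum to 184, so (5,5) = 21.
Using row 5: 43 + 65 + 49 + 21 + ? → (5,3) = 205 − 178 = 27.
Using column 3: 55 + 41 + 59 + 27 + ? → (2,3) = 205 − 182 = 23.
Column 5 must total 205; the given cells sum to 148, so (2,5) = 57.

57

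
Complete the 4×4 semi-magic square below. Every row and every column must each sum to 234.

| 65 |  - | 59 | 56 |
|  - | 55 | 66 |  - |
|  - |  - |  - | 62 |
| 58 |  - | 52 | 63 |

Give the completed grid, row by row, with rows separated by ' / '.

From row 1, 234 − (65 + 59 + 56) gives (1,2) = 54.
From row 4, 234 − (58 + 52 + 63) gives (4,2) = 61.
Column 2 needs 234; the known cells sum to 170, so (3,2) = 64.
Column 3: 59 + 66 + 52 + ? = 234, so (3,3) = 57.
The remaining cell in column 4 is (2,4) = 234 − 181 = 53.
From row 2, 234 − (55 + 66 + 53) gives (2,1) = 60.
Row 3 needs 234; the known cells sum to 183, so (3,1) = 51.

65 54 59 56 / 60 55 66 53 / 51 64 57 62 / 58 61 52 63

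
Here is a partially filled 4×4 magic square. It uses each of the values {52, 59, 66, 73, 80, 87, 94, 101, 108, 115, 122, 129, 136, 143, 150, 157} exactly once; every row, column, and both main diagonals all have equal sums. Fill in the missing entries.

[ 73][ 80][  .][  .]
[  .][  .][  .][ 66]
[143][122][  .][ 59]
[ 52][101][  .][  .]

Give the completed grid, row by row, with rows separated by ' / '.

73 80 108 157 / 150 115 87 66 / 143 122 94 59 / 52 101 129 136

The 16 entries sum to 1672, so each line sums to 1672/4 = 418.
Row 3 needs 418; the known cells sum to 324, so (3,3) = 94.
Column 1: 73 + 143 + 52 + ? = 418, so (2,1) = 150.
Column 2: 80 + 122 + 101 + ? = 418, so (2,2) = 115.
The remaining cell in main diagonal is (4,4) = 418 − 282 = 136.
The remaining cell in row 2 is (2,3) = 418 − 331 = 87.
Row 4: 52 + 101 + 136 + ? = 418, so (4,3) = 129.
Column 3 must total 418; the given cells sum to 310, so (1,3) = 108.
Using column 4: 66 + 59 + 136 + ? → (1,4) = 418 − 261 = 157.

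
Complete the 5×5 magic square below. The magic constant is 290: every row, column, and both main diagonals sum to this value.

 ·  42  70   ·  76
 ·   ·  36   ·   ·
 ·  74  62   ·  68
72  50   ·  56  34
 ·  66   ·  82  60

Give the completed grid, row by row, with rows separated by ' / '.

54 42 70 48 76 / 80 58 36 64 52 / 46 74 62 40 68 / 72 50 78 56 34 / 38 66 44 82 60

Row 4 must total 290; the given cells sum to 212, so (4,3) = 78.
Column 2: 42 + 74 + 50 + 66 + ? = 290, so (2,2) = 58.
The remaining cell in column 3 is (5,3) = 290 − 246 = 44.
Column 5: 76 + 68 + 34 + 60 + ? = 290, so (2,5) = 52.
Using main diagonal: 58 + 62 + 56 + 60 + ? → (1,1) = 290 − 236 = 54.
Row 1 must total 290; the given cells sum to 242, so (1,4) = 48.
Row 5: 66 + 44 + 82 + 60 + ? = 290, so (5,1) = 38.
From anti-diagonal, 290 − (76 + 62 + 50 + 38) gives (2,4) = 64.
Using row 2: 58 + 36 + 64 + 52 + ? → (2,1) = 290 − 210 = 80.
From column 1, 290 − (54 + 80 + 72 + 38) gives (3,1) = 46.
The remaining cell in column 4 is (3,4) = 290 − 250 = 40.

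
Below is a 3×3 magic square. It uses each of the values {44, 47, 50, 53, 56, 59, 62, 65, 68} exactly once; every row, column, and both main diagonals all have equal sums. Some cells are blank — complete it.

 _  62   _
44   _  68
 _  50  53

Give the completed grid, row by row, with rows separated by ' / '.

59 62 47 / 44 56 68 / 65 50 53

The 9 entries sum to 504, so each line sums to 504/3 = 168.
Row 2 must total 168; the given cells sum to 112, so (2,2) = 56.
Row 3: 50 + 53 + ? = 168, so (3,1) = 65.
From column 1, 168 − (44 + 65) gives (1,1) = 59.
Column 3 needs 168; the known cells sum to 121, so (1,3) = 47.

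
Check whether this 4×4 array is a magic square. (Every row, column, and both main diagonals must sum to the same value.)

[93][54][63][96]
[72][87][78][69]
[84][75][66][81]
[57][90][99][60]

Row 1: 93 + 54 + 63 + 96 = 306.
Row 2: 72 + 87 + 78 + 69 = 306.
Row 3: 84 + 75 + 66 + 81 = 306.
Row 4: 57 + 90 + 99 + 60 = 306.
Column 1: 93 + 72 + 84 + 57 = 306.
Column 2: 54 + 87 + 75 + 90 = 306.
Column 3: 63 + 78 + 66 + 99 = 306.
Column 4: 96 + 69 + 81 + 60 = 306.
Main diagonal: 93 + 87 + 66 + 60 = 306.
Anti-diagonal: 96 + 78 + 75 + 57 = 306.
All lines sum to 306.

Yes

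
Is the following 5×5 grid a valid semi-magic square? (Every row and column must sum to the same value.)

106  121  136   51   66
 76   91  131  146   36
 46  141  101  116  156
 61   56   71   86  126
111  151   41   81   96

Row 1: 106 + 121 + 136 + 51 + 66 = 480.
Row 2: 76 + 91 + 131 + 146 + 36 = 480.
Row 3: 46 + 141 + 101 + 116 + 156 = 560.
Row 4: 61 + 56 + 71 + 86 + 126 = 400.
Row 5: 111 + 151 + 41 + 81 + 96 = 480.
Column 1: 106 + 76 + 46 + 61 + 111 = 400.
Column 2: 121 + 91 + 141 + 56 + 151 = 560.
Column 3: 136 + 131 + 101 + 71 + 41 = 480.
Column 4: 51 + 146 + 116 + 86 + 81 = 480.
Column 5: 66 + 36 + 156 + 126 + 96 = 480.

No — row 4 sums to 400 but row 3 sums to 560.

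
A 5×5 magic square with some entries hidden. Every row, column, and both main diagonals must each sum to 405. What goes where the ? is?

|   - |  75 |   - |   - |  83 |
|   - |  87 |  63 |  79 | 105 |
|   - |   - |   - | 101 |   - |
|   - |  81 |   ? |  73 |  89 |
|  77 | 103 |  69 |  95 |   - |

Row 2 must total 405; the given cells sum to 334, so (2,1) = 71.
The remaining cell in row 5 is (5,5) = 405 − 344 = 61.
Column 2: 75 + 87 + 81 + 103 + ? = 405, so (3,2) = 59.
Column 4: 79 + 101 + 73 + 95 + ? = 405, so (1,4) = 57.
From column 5, 405 − (83 + 105 + 89 + 61) gives (3,5) = 67.
Using anti-diagonal: 83 + 79 + 81 + 77 + ? → (3,3) = 405 − 320 = 85.
Row 3: 59 + 85 + 101 + 67 + ? = 405, so (3,1) = 93.
Main diagonal needs 405; the known cells sum to 306, so (1,1) = 99.
From row 1, 405 − (99 + 75 + 57 + 83) gives (1,3) = 91.
From column 1, 405 − (99 + 71 + 93 + 77) gives (4,1) = 65.
The remaining cell in column 3 is (4,3) = 405 − 308 = 97.

97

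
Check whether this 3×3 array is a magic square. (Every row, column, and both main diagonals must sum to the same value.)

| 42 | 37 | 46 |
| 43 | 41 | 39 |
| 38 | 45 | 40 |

Row 1: 42 + 37 + 46 = 125.
Row 2: 43 + 41 + 39 = 123.
Row 3: 38 + 45 + 40 = 123.
Column 1: 42 + 43 + 38 = 123.
Column 2: 37 + 41 + 45 = 123.
Column 3: 46 + 39 + 40 = 125.
Main diagonal: 42 + 41 + 40 = 123.
Anti-diagonal: 46 + 41 + 38 = 125.

No — column 3 sums to 125 but row 3 sums to 123.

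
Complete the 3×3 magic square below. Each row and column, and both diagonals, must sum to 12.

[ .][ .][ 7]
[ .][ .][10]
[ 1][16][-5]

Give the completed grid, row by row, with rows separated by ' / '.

13 -8 7 / -2 4 10 / 1 16 -5

The remaining cell in anti-diagonal is (2,2) = 12 − 8 = 4.
Using row 2: 4 + 10 + ? → (2,1) = 12 − 14 = -2.
Column 1: -2 + 1 + ? = 12, so (1,1) = 13.
From column 2, 12 − (4 + 16) gives (1,2) = -8.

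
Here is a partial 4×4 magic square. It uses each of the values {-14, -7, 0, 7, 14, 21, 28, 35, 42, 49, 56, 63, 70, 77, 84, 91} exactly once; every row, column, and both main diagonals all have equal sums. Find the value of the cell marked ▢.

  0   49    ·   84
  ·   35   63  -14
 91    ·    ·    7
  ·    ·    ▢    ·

28

The 16 entries sum to 616, so each line sums to 616/4 = 154.
Using row 1: 0 + 49 + 84 + ? → (1,3) = 154 − 133 = 21.
Row 2: 35 + 63 + (-14) + ? = 154, so (2,1) = 70.
Column 1 needs 154; the known cells sum to 161, so (4,1) = -7.
From column 4, 154 − (84 + (-14) + 7) gives (4,4) = 77.
Main diagonal: 0 + 35 + 77 + ? = 154, so (3,3) = 42.
Anti-diagonal needs 154; the known cells sum to 140, so (3,2) = 14.
Using column 2: 49 + 35 + 14 + ? → (4,2) = 154 − 98 = 56.
Column 3 must total 154; the given cells sum to 126, so (4,3) = 28.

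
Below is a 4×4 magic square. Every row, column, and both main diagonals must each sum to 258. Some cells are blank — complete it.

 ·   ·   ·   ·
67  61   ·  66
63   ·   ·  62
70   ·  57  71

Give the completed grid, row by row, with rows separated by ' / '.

58 72 69 59 / 67 61 64 66 / 63 65 68 62 / 70 60 57 71

Row 2 must total 258; the given cells sum to 194, so (2,3) = 64.
The remaining cell in row 4 is (4,2) = 258 − 198 = 60.
Column 1: 67 + 63 + 70 + ? = 258, so (1,1) = 58.
The remaining cell in column 4 is (1,4) = 258 − 199 = 59.
Main diagonal: 58 + 61 + 71 + ? = 258, so (3,3) = 68.
Anti-diagonal needs 258; the known cells sum to 193, so (3,2) = 65.
The remaining cell in column 2 is (1,2) = 258 − 186 = 72.
Column 3 must total 258; the given cells sum to 189, so (1,3) = 69.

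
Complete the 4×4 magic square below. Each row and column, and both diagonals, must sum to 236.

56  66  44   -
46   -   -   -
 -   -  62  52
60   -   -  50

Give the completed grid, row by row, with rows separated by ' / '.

The remaining cell in row 1 is (1,4) = 236 − 166 = 70.
Using column 1: 56 + 46 + 60 + ? → (3,1) = 236 − 162 = 74.
Column 4: 70 + 52 + 50 + ? = 236, so (2,4) = 64.
The remaining cell in main diagonal is (2,2) = 236 − 168 = 68.
Row 2 needs 236; the known cells sum to 178, so (2,3) = 58.
Row 3: 74 + 62 + 52 + ? = 236, so (3,2) = 48.
Column 2: 66 + 68 + 48 + ? = 236, so (4,2) = 54.
Column 3 needs 236; the known cells sum to 164, so (4,3) = 72.

56 66 44 70 / 46 68 58 64 / 74 48 62 52 / 60 54 72 50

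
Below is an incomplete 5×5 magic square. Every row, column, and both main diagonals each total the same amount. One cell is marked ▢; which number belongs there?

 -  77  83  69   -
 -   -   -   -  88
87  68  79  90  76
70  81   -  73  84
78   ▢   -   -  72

89

Row 3 is complete and sums to 400; that is the magic constant.
Row 4 needs 400; the known cells sum to 308, so (4,3) = 92.
Column 5 needs 400; the known cells sum to 320, so (1,5) = 80.
From anti-diagonal, 400 − (80 + 79 + 81 + 78) gives (2,4) = 82.
Using row 1: 77 + 83 + 69 + 80 + ? → (1,1) = 400 − 309 = 91.
The remaining cell in column 1 is (2,1) = 400 − 326 = 74.
Column 4 needs 400; the known cells sum to 314, so (5,4) = 86.
Main diagonal: 91 + 79 + 73 + 72 + ? = 400, so (2,2) = 85.
Row 2 must total 400; the given cells sum to 329, so (2,3) = 71.
Using column 2: 77 + 85 + 68 + 81 + ? → (5,2) = 400 − 311 = 89.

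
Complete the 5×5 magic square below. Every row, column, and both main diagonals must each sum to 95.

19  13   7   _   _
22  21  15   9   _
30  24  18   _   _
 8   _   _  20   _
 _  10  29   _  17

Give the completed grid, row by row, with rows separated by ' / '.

The remaining cell in row 2 is (2,5) = 95 − 67 = 28.
Column 1 needs 95; the known cells sum to 79, so (5,1) = 16.
From column 2, 95 − (13 + 21 + 24 + 10) gives (4,2) = 27.
Column 3: 7 + 15 + 18 + 29 + ? = 95, so (4,3) = 26.
Using anti-diagonal: 9 + 18 + 27 + 16 + ? → (1,5) = 95 − 70 = 25.
From row 1, 95 − (19 + 13 + 7 + 25) gives (1,4) = 31.
Using row 4: 8 + 27 + 26 + 20 + ? → (4,5) = 95 − 81 = 14.
The remaining cell in row 5 is (5,4) = 95 − 72 = 23.
From column 4, 95 − (31 + 9 + 20 + 23) gives (3,4) = 12.
Column 5 must total 95; the given cells sum to 84, so (3,5) = 11.

19 13 7 31 25 / 22 21 15 9 28 / 30 24 18 12 11 / 8 27 26 20 14 / 16 10 29 23 17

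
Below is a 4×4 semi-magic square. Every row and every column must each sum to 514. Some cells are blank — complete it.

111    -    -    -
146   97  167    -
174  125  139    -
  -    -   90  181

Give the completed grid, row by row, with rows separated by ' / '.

From row 2, 514 − (146 + 97 + 167) gives (2,4) = 104.
From row 3, 514 − (174 + 125 + 139) gives (3,4) = 76.
Using column 1: 111 + 146 + 174 + ? → (4,1) = 514 − 431 = 83.
The remaining cell in column 3 is (1,3) = 514 − 396 = 118.
Column 4 needs 514; the known cells sum to 361, so (1,4) = 153.
Row 1: 111 + 118 + 153 + ? = 514, so (1,2) = 132.
From row 4, 514 − (83 + 90 + 181) gives (4,2) = 160.

111 132 118 153 / 146 97 167 104 / 174 125 139 76 / 83 160 90 181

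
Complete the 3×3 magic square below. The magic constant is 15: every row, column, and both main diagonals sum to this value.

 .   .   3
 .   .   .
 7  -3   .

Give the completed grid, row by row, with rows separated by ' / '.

Row 3 must total 15; the given cells sum to 4, so (3,3) = 11.
Column 3 must total 15; the given cells sum to 14, so (2,3) = 1.
The remaining cell in anti-diagonal is (2,2) = 15 − 10 = 5.
From row 2, 15 − (5 + 1) gives (2,1) = 9.
From column 1, 15 − (9 + 7) gives (1,1) = -1.
Column 2 must total 15; the given cells sum to 2, so (1,2) = 13.

-1 13 3 / 9 5 1 / 7 -3 11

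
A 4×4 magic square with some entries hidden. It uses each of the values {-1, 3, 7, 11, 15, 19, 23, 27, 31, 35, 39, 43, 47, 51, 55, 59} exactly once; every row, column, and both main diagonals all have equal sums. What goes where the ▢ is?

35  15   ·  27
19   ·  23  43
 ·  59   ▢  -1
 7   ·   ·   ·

3

The 16 entries sum to 464, so each line sums to 464/4 = 116.
Row 1 must total 116; the given cells sum to 77, so (1,3) = 39.
Row 2 must total 116; the given cells sum to 85, so (2,2) = 31.
From column 1, 116 − (35 + 19 + 7) gives (3,1) = 55.
From column 2, 116 − (15 + 31 + 59) gives (4,2) = 11.
The remaining cell in column 4 is (4,4) = 116 − 69 = 47.
Main diagonal must total 116; the given cells sum to 113, so (3,3) = 3.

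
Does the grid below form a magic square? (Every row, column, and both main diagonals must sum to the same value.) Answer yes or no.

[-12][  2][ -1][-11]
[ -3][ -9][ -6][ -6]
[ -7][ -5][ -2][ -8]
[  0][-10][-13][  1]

Row 1: -12 + 2 + (-1) + (-11) = -22.
Row 2: -3 + (-9) + (-6) + (-6) = -24.
Row 3: -7 + (-5) + (-2) + (-8) = -22.
Row 4: 0 + (-10) + (-13) + 1 = -22.
Column 1: -12 + (-3) + (-7) + 0 = -22.
Column 2: 2 + (-9) + (-5) + (-10) = -22.
Column 3: -1 + (-6) + (-2) + (-13) = -22.
Column 4: -11 + (-6) + (-8) + 1 = -24.
Main diagonal: -12 + (-9) + (-2) + 1 = -22.
Anti-diagonal: -11 + (-6) + (-5) + 0 = -22.

No — column 4 sums to -24 but main diagonal sums to -22.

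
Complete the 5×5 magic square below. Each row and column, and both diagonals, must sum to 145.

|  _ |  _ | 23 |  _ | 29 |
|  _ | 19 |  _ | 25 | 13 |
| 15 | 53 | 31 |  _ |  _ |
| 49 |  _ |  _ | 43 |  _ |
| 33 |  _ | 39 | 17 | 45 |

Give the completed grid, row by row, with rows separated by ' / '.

From row 5, 145 − (33 + 39 + 17 + 45) gives (5,2) = 11.
Main diagonal needs 145; the known cells sum to 138, so (1,1) = 7.
The remaining cell in anti-diagonal is (4,2) = 145 − 118 = 27.
From column 1, 145 − (7 + 15 + 49 + 33) gives (2,1) = 41.
Column 2 needs 145; the known cells sum to 110, so (1,2) = 35.
Using row 1: 7 + 35 + 23 + 29 + ? → (1,4) = 145 − 94 = 51.
From row 2, 145 − (41 + 19 + 25 + 13) gives (2,3) = 47.
From column 3, 145 − (23 + 47 + 31 + 39) gives (4,3) = 5.
Column 4 needs 145; the known cells sum to 136, so (3,4) = 9.
Using row 3: 15 + 53 + 31 + 9 + ? → (3,5) = 145 − 108 = 37.
The remaining cell in row 4 is (4,5) = 145 − 124 = 21.

7 35 23 51 29 / 41 19 47 25 13 / 15 53 31 9 37 / 49 27 5 43 21 / 33 11 39 17 45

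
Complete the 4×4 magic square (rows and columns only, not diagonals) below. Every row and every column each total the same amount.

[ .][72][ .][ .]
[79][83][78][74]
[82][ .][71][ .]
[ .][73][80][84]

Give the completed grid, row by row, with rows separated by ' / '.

76 72 85 81 / 79 83 78 74 / 82 86 71 75 / 77 73 80 84

Row 2 is already complete: 79 + 83 + 78 + 74 = 314, so that is the magic constant.
Row 4 must total 314; the given cells sum to 237, so (4,1) = 77.
Using column 1: 79 + 82 + 77 + ? → (1,1) = 314 − 238 = 76.
Using column 2: 72 + 83 + 73 + ? → (3,2) = 314 − 228 = 86.
From column 3, 314 − (78 + 71 + 80) gives (1,3) = 85.
The remaining cell in row 1 is (1,4) = 314 − 233 = 81.
Row 3 must total 314; the given cells sum to 239, so (3,4) = 75.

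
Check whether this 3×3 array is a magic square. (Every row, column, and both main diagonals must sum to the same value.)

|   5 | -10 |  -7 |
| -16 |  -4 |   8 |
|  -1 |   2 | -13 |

Yes

Row 1: 5 + (-10) + (-7) = -12.
Row 2: -16 + (-4) + 8 = -12.
Row 3: -1 + 2 + (-13) = -12.
Column 1: 5 + (-16) + (-1) = -12.
Column 2: -10 + (-4) + 2 = -12.
Column 3: -7 + 8 + (-13) = -12.
Main diagonal: 5 + (-4) + (-13) = -12.
Anti-diagonal: -7 + (-4) + (-1) = -12.
All lines sum to -12.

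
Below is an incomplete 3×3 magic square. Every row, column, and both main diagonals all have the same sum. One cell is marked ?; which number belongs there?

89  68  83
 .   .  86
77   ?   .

Row 1 is complete and sums to 240; that is the magic constant.
Using column 1: 89 + 77 + ? → (2,1) = 240 − 166 = 74.
From column 3, 240 − (83 + 86) gives (3,3) = 71.
Using main diagonal: 89 + 71 + ? → (2,2) = 240 − 160 = 80.
Row 3 needs 240; the known cells sum to 148, so (3,2) = 92.

92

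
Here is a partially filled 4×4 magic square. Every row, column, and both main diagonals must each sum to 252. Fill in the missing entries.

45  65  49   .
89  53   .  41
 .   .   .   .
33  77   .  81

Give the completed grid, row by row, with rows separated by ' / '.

45 65 49 93 / 89 53 69 41 / 85 57 73 37 / 33 77 61 81

Row 1: 45 + 65 + 49 + ? = 252, so (1,4) = 93.
Row 2 needs 252; the known cells sum to 183, so (2,3) = 69.
The remaining cell in row 4 is (4,3) = 252 − 191 = 61.
The remaining cell in column 1 is (3,1) = 252 − 167 = 85.
Column 2 needs 252; the known cells sum to 195, so (3,2) = 57.
Column 3: 49 + 69 + 61 + ? = 252, so (3,3) = 73.
Column 4 needs 252; the known cells sum to 215, so (3,4) = 37.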